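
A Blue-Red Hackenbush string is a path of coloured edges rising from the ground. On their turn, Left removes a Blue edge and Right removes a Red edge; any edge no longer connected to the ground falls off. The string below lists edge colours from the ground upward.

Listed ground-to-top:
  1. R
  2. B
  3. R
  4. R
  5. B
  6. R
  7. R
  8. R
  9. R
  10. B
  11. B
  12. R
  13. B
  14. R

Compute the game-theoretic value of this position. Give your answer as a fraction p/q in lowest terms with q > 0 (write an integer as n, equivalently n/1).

Prefix values for R B R R B R R R R B B R B R via {L|R} + simplicity:
g(R) = { — | 0 } => -1
g(RB) = { -1 | 0 } => -1/2
g(RBR) = { -1 | -1/2,0 } => -3/4
g(RBRR) = { -1 | -3/4,-1/2,0 } => -7/8
g(RBRRB) = { -1,-7/8 | -3/4,-1/2,0 } => -13/16
g(RBRRBR) = { -1,-7/8 | -13/16,-3/4,-1/2,0 } => -27/32
g(RBRRBRR) = { -1,-7/8 | -27/32,-13/16,-3/4,-1/2,0 } => -55/64
g(RBRRBRRR) = { -1,-7/8 | -55/64,-27/32,-13/16,-3/4,-1/2,0 } => -111/128
g(RBRRBRRRR) = { -1,-7/8 | -111/128,-55/64,-27/32,-13/16,-3/4,-1/2,0 } => -223/256
g(RBRRBRRRRB) = { -1,-7/8,-223/256 | -111/128,-55/64,-27/32,-13/16,-3/4,-1/2,0 } => -445/512
g(RBRRBRRRRBB) = { -1,-7/8,-223/256,-445/512 | -111/128,-55/64,-27/32,-13/16,-3/4,-1/2,0 } => -889/1024
g(RBRRBRRRRBBR) = { -1,-7/8,-223/256,-445/512 | -889/1024,-111/128,-55/64,-27/32,-13/16,-3/4,-1/2,0 } => -1779/2048
g(RBRRBRRRRBBRB) = { -1,-7/8,-223/256,-445/512,-1779/2048 | -889/1024,-111/128,-55/64,-27/32,-13/16,-3/4,-1/2,0 } => -3557/4096
g(RBRRBRRRRBBRBR) = { -1,-7/8,-223/256,-445/512,-1779/2048 | -3557/4096,-889/1024,-111/128,-55/64,-27/32,-13/16,-3/4,-1/2,0 } => -7115/8192

-7115/8192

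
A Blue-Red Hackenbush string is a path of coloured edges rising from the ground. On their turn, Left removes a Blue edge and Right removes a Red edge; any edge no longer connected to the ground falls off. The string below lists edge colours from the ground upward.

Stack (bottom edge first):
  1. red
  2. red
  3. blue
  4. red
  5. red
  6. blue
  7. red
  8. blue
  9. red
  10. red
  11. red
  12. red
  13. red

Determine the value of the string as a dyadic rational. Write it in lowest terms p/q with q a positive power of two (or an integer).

-3775/2048

r: Left { — }, Right { 0 } gives simplest -1
rr: Left { — }, Right { -1,0 } gives simplest -2
rrb: Left { -2 }, Right { -1,0 } gives simplest -3/2
rrbr: Left { -2 }, Right { -3/2,-1,0 } gives simplest -7/4
rrbrr: Left { -2 }, Right { -7/4,-3/2,-1,0 } gives simplest -15/8
rrbrrb: Left { -2,-15/8 }, Right { -7/4,-3/2,-1,0 } gives simplest -29/16
rrbrrbr: Left { -2,-15/8 }, Right { -29/16,-7/4,-3/2,-1,0 } gives simplest -59/32
rrbrrbrb: Left { -2,-15/8,-59/32 }, Right { -29/16,-7/4,-3/2,-1,0 } gives simplest -117/64
rrbrrbrbr: Left { -2,-15/8,-59/32 }, Right { -117/64,-29/16,-7/4,-3/2,-1,0 } gives simplest -235/128
rrbrrbrbrr: Left { -2,-15/8,-59/32 }, Right { -235/128,-117/64,-29/16,-7/4,-3/2,-1,0 } gives simplest -471/256
rrbrrbrbrrr: Left { -2,-15/8,-59/32 }, Right { -471/256,-235/128,-117/64,-29/16,-7/4,-3/2,-1,0 } gives simplest -943/512
rrbrrbrbrrrr: Left { -2,-15/8,-59/32 }, Right { -943/512,-471/256,-235/128,-117/64,-29/16,-7/4,-3/2,-1,0 } gives simplest -1887/1024
rrbrrbrbrrrrr: Left { -2,-15/8,-59/32 }, Right { -1887/1024,-943/512,-471/256,-235/128,-117/64,-29/16,-7/4,-3/2,-1,0 } gives simplest -3775/2048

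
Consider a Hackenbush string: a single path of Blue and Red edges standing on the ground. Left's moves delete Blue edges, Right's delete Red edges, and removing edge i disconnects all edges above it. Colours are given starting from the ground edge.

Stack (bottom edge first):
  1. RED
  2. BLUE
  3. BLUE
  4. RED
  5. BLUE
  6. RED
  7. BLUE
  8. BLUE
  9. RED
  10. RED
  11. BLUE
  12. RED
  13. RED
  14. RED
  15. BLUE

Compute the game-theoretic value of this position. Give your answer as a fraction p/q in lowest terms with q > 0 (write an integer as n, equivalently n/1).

-5341/16384

1 of 15 · R · max L −∞ · min R 0 so -1
2 of 15 · RB · max L -1 · min R 0 so -1/2
3 of 15 · RBB · max L -1/2 · min R 0 so -1/4
4 of 15 · RBBR · max L -1/2 · min R -1/4 so -3/8
5 of 15 · RBBRB · max L -3/8 · min R -1/4 so -5/16
6 of 15 · RBBRBR · max L -3/8 · min R -5/16 so -11/32
7 of 15 · RBBRBRB · max L -11/32 · min R -5/16 so -21/64
8 of 15 · RBBRBRBB · max L -21/64 · min R -5/16 so -41/128
9 of 15 · RBBRBRBBR · max L -21/64 · min R -41/128 so -83/256
10 of 15 · RBBRBRBBRR · max L -21/64 · min R -83/256 so -167/512
11 of 15 · RBBRBRBBRRB · max L -167/512 · min R -83/256 so -333/1024
12 of 15 · RBBRBRBBRRBR · max L -167/512 · min R -333/1024 so -667/2048
13 of 15 · RBBRBRBBRRBRR · max L -167/512 · min R -667/2048 so -1335/4096
14 of 15 · RBBRBRBBRRBRRR · max L -167/512 · min R -1335/4096 so -2671/8192
15 of 15 · RBBRBRBBRRBRRRB · max L -2671/8192 · min R -1335/4096 so -5341/16384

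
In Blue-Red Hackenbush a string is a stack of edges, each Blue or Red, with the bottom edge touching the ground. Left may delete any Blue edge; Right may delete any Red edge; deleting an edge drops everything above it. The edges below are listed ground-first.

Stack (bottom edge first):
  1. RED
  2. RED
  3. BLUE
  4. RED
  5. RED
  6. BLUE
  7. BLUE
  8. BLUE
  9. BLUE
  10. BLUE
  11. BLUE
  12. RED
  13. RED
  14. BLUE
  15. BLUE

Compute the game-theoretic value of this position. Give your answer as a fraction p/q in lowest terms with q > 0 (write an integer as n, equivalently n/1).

step 1: add RED to get R; options L={ none } R={ 0 } — -1
step 2: add RED to get RR; options L={ none } R={ -1 0 } — -2
step 3: add BLUE to get RRB; options L={ -2 } R={ -1 0 } — -3/2
step 4: add RED to get RRBR; options L={ -2 } R={ -3/2 -1 0 } — -7/4
step 5: add RED to get RRBRR; options L={ -2 } R={ -7/4 -3/2 -1 0 } — -15/8
step 6: add BLUE to get RRBRRB; options L={ -2 -15/8 } R={ -7/4 -3/2 -1 0 } — -29/16
step 7: add BLUE to get RRBRRBB; options L={ -2 -15/8 -29/16 } R={ -7/4 -3/2 -1 0 } — -57/32
step 8: add BLUE to get RRBRRBBB; options L={ -2 -15/8 -29/16 -57/32 } R={ -7/4 -3/2 -1 0 } — -113/64
step 9: add BLUE to get RRBRRBBBB; options L={ -2 -15/8 -29/16 -57/32 -113/64 } R={ -7/4 -3/2 -1 0 } — -225/128
step 10: add BLUE to get RRBRRBBBBB; options L={ -2 -15/8 -29/16 -57/32 -113/64 -225/128 } R={ -7/4 -3/2 -1 0 } — -449/256
step 11: add BLUE to get RRBRRBBBBBB; options L={ -2 -15/8 -29/16 -57/32 -113/64 -225/128 -449/256 } R={ -7/4 -3/2 -1 0 } — -897/512
step 12: add RED to get RRBRRBBBBBBR; options L={ -2 -15/8 -29/16 -57/32 -113/64 -225/128 -449/256 } R={ -897/512 -7/4 -3/2 -1 0 } — -1795/1024
step 13: add RED to get RRBRRBBBBBBRR; options L={ -2 -15/8 -29/16 -57/32 -113/64 -225/128 -449/256 } R={ -1795/1024 -897/512 -7/4 -3/2 -1 0 } — -3591/2048
step 14: add BLUE to get RRBRRBBBBBBRRB; options L={ -2 -15/8 -29/16 -57/32 -113/64 -225/128 -449/256 -3591/2048 } R={ -1795/1024 -897/512 -7/4 -3/2 -1 0 } — -7181/4096
step 15: add BLUE to get RRBRRBBBBBBRRBB; options L={ -2 -15/8 -29/16 -57/32 -113/64 -225/128 -449/256 -3591/2048 -7181/4096 } R={ -1795/1024 -897/512 -7/4 -3/2 -1 0 } — -14361/8192

-14361/8192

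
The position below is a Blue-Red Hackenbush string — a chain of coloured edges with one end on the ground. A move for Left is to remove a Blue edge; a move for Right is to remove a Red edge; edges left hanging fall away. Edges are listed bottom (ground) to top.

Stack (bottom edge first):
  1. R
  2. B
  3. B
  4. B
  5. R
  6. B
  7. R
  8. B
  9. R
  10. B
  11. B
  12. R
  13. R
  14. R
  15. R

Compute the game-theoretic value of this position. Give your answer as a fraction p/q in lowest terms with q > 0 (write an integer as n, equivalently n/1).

v_1 [R]  L=[∅]  R=[0]  — -1
v_2 [RB]  L=[-1]  R=[0]  — -1/2
v_3 [RBB]  L=[-1,-1/2]  R=[0]  — -1/4
v_4 [RBBB]  L=[-1,-1/2,-1/4]  R=[0]  — -1/8
v_5 [RBBBR]  L=[-1,-1/2,-1/4]  R=[-1/8,0]  — -3/16
v_6 [RBBBRB]  L=[-1,-1/2,-1/4,-3/16]  R=[-1/8,0]  — -5/32
v_7 [RBBBRBR]  L=[-1,-1/2,-1/4,-3/16]  R=[-5/32,-1/8,0]  — -11/64
v_8 [RBBBRBRB]  L=[-1,-1/2,-1/4,-3/16,-11/64]  R=[-5/32,-1/8,0]  — -21/128
v_9 [RBBBRBRBR]  L=[-1,-1/2,-1/4,-3/16,-11/64]  R=[-21/128,-5/32,-1/8,0]  — -43/256
v_10 [RBBBRBRBRB]  L=[-1,-1/2,-1/4,-3/16,-11/64,-43/256]  R=[-21/128,-5/32,-1/8,0]  — -85/512
v_11 [RBBBRBRBRBB]  L=[-1,-1/2,-1/4,-3/16,-11/64,-43/256,-85/512]  R=[-21/128,-5/32,-1/8,0]  — -169/1024
v_12 [RBBBRBRBRBBR]  L=[-1,-1/2,-1/4,-3/16,-11/64,-43/256,-85/512]  R=[-169/1024,-21/128,-5/32,-1/8,0]  — -339/2048
v_13 [RBBBRBRBRBBRR]  L=[-1,-1/2,-1/4,-3/16,-11/64,-43/256,-85/512]  R=[-339/2048,-169/1024,-21/128,-5/32,-1/8,0]  — -679/4096
v_14 [RBBBRBRBRBBRRR]  L=[-1,-1/2,-1/4,-3/16,-11/64,-43/256,-85/512]  R=[-679/4096,-339/2048,-169/1024,-21/128,-5/32,-1/8,0]  — -1359/8192
v_15 [RBBBRBRBRBBRRRR]  L=[-1,-1/2,-1/4,-3/16,-11/64,-43/256,-85/512]  R=[-1359/8192,-679/4096,-339/2048,-169/1024,-21/128,-5/32,-1/8,0]  — -2719/16384

-2719/16384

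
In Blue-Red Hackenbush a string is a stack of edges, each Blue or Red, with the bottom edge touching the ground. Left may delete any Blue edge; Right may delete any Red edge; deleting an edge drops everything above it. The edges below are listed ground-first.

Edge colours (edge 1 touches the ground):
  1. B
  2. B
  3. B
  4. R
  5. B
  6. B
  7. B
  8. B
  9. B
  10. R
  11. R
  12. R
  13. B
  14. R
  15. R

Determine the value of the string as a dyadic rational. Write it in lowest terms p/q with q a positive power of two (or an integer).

Prefix values for B B B R B B B B B R R R B R R via {L|R} + simplicity:
g_1 [B]  L=[0]  R=[·]  → 1
g_2 [BB]  L=[0 1]  R=[·]  → 2
g_3 [BBB]  L=[0 1 2]  R=[·]  → 3
g_4 [BBBR]  L=[0 1 2]  R=[3]  → 5/2
g_5 [BBBRB]  L=[0 1 2 5/2]  R=[3]  → 11/4
g_6 [BBBRBB]  L=[0 1 2 5/2 11/4]  R=[3]  → 23/8
g_7 [BBBRBBB]  L=[0 1 2 5/2 11/4 23/8]  R=[3]  → 47/16
g_8 [BBBRBBBB]  L=[0 1 2 5/2 11/4 23/8 47/16]  R=[3]  → 95/32
g_9 [BBBRBBBBB]  L=[0 1 2 5/2 11/4 23/8 47/16 95/32]  R=[3]  → 191/64
g_10 [BBBRBBBBBR]  L=[0 1 2 5/2 11/4 23/8 47/16 95/32]  R=[191/64 3]  → 381/128
g_11 [BBBRBBBBBRR]  L=[0 1 2 5/2 11/4 23/8 47/16 95/32]  R=[381/128 191/64 3]  → 761/256
g_12 [BBBRBBBBBRRR]  L=[0 1 2 5/2 11/4 23/8 47/16 95/32]  R=[761/256 381/128 191/64 3]  → 1521/512
g_13 [BBBRBBBBBRRRB]  L=[0 1 2 5/2 11/4 23/8 47/16 95/32 1521/512]  R=[761/256 381/128 191/64 3]  → 3043/1024
g_14 [BBBRBBBBBRRRBR]  L=[0 1 2 5/2 11/4 23/8 47/16 95/32 1521/512]  R=[3043/1024 761/256 381/128 191/64 3]  → 6085/2048
g_15 [BBBRBBBBBRRRBRR]  L=[0 1 2 5/2 11/4 23/8 47/16 95/32 1521/512]  R=[6085/2048 3043/1024 761/256 381/128 191/64 3]  → 12169/4096

12169/4096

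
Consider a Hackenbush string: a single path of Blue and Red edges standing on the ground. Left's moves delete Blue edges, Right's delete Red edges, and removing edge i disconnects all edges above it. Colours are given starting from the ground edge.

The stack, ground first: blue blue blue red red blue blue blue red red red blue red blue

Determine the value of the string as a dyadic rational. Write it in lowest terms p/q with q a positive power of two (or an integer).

5003/2048

b: Left { 0 }, Right { none } = simplest 1
bb: Left { 0; 1 }, Right { none } = simplest 2
bbb: Left { 0; 1; 2 }, Right { none } = simplest 3
bbbr: Left { 0; 1; 2 }, Right { 3 } = simplest 5/2
bbbrr: Left { 0; 1; 2 }, Right { 5/2; 3 } = simplest 9/4
bbbrrb: Left { 0; 1; 2; 9/4 }, Right { 5/2; 3 } = simplest 19/8
bbbrrbb: Left { 0; 1; 2; 9/4; 19/8 }, Right { 5/2; 3 } = simplest 39/16
bbbrrbbb: Left { 0; 1; 2; 9/4; 19/8; 39/16 }, Right { 5/2; 3 } = simplest 79/32
bbbrrbbbr: Left { 0; 1; 2; 9/4; 19/8; 39/16 }, Right { 79/32; 5/2; 3 } = simplest 157/64
bbbrrbbbrr: Left { 0; 1; 2; 9/4; 19/8; 39/16 }, Right { 157/64; 79/32; 5/2; 3 } = simplest 313/128
bbbrrbbbrrr: Left { 0; 1; 2; 9/4; 19/8; 39/16 }, Right { 313/128; 157/64; 79/32; 5/2; 3 } = simplest 625/256
bbbrrbbbrrrb: Left { 0; 1; 2; 9/4; 19/8; 39/16; 625/256 }, Right { 313/128; 157/64; 79/32; 5/2; 3 } = simplest 1251/512
bbbrrbbbrrrbr: Left { 0; 1; 2; 9/4; 19/8; 39/16; 625/256 }, Right { 1251/512; 313/128; 157/64; 79/32; 5/2; 3 } = simplest 2501/1024
bbbrrbbbrrrbrb: Left { 0; 1; 2; 9/4; 19/8; 39/16; 625/256; 2501/1024 }, Right { 1251/512; 313/128; 157/64; 79/32; 5/2; 3 } = simplest 5003/2048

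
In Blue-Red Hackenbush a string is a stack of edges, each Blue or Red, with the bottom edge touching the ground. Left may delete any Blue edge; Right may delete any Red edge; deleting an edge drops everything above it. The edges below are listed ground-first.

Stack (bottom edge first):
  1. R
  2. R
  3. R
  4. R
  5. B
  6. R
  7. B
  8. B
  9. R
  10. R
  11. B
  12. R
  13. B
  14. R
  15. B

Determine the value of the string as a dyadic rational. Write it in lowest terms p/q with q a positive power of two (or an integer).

-7381/2048

1 of 15 · R · max L −∞ · min R 0 so -1
2 of 15 · RR · max L −∞ · min R -1 so -2
3 of 15 · RRR · max L −∞ · min R -2 so -3
4 of 15 · RRRR · max L −∞ · min R -3 so -4
5 of 15 · RRRRB · max L -4 · min R -3 so -7/2
6 of 15 · RRRRBR · max L -4 · min R -7/2 so -15/4
7 of 15 · RRRRBRB · max L -15/4 · min R -7/2 so -29/8
8 of 15 · RRRRBRBB · max L -29/8 · min R -7/2 so -57/16
9 of 15 · RRRRBRBBR · max L -29/8 · min R -57/16 so -115/32
10 of 15 · RRRRBRBBRR · max L -29/8 · min R -115/32 so -231/64
11 of 15 · RRRRBRBBRRB · max L -231/64 · min R -115/32 so -461/128
12 of 15 · RRRRBRBBRRBR · max L -231/64 · min R -461/128 so -923/256
13 of 15 · RRRRBRBBRRBRB · max L -923/256 · min R -461/128 so -1845/512
14 of 15 · RRRRBRBBRRBRBR · max L -923/256 · min R -1845/512 so -3691/1024
15 of 15 · RRRRBRBBRRBRBRB · max L -3691/1024 · min R -1845/512 so -7381/2048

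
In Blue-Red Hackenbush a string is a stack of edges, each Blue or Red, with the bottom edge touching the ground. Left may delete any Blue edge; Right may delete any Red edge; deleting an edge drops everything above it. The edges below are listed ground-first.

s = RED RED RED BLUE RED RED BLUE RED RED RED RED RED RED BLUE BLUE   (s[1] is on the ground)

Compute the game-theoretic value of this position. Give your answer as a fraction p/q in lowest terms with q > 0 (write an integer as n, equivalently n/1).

g(R) = { — | 0 } -> -1
g(RR) = { — | -1, 0 } -> -2
g(RRR) = { — | -2, -1, 0 } -> -3
g(RRRB) = { -3 | -2, -1, 0 } -> -5/2
g(RRRBR) = { -3 | -5/2, -2, -1, 0 } -> -11/4
g(RRRBRR) = { -3 | -11/4, -5/2, -2, -1, 0 } -> -23/8
g(RRRBRRB) = { -3, -23/8 | -11/4, -5/2, -2, -1, 0 } -> -45/16
g(RRRBRRBR) = { -3, -23/8 | -45/16, -11/4, -5/2, -2, -1, 0 } -> -91/32
g(RRRBRRBRR) = { -3, -23/8 | -91/32, -45/16, -11/4, -5/2, -2, -1, 0 } -> -183/64
g(RRRBRRBRRR) = { -3, -23/8 | -183/64, -91/32, -45/16, -11/4, -5/2, -2, -1, 0 } -> -367/128
g(RRRBRRBRRRR) = { -3, -23/8 | -367/128, -183/64, -91/32, -45/16, -11/4, -5/2, -2, -1, 0 } -> -735/256
g(RRRBRRBRRRRR) = { -3, -23/8 | -735/256, -367/128, -183/64, -91/32, -45/16, -11/4, -5/2, -2, -1, 0 } -> -1471/512
g(RRRBRRBRRRRRR) = { -3, -23/8 | -1471/512, -735/256, -367/128, -183/64, -91/32, -45/16, -11/4, -5/2, -2, -1, 0 } -> -2943/1024
g(RRRBRRBRRRRRRB) = { -3, -23/8, -2943/1024 | -1471/512, -735/256, -367/128, -183/64, -91/32, -45/16, -11/4, -5/2, -2, -1, 0 } -> -5885/2048
g(RRRBRRBRRRRRRBB) = { -3, -23/8, -2943/1024, -5885/2048 | -1471/512, -735/256, -367/128, -183/64, -91/32, -45/16, -11/4, -5/2, -2, -1, 0 } -> -11769/4096

-11769/4096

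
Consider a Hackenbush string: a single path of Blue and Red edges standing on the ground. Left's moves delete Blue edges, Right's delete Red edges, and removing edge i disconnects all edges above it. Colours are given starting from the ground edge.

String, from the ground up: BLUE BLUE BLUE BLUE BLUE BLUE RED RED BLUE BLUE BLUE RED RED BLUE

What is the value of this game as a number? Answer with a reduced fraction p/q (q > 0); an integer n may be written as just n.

Prefix values for BLUE BLUE BLUE BLUE BLUE BLUE RED RED BLUE BLUE BLUE RED RED BLUE via {L|R} + simplicity:
1 of 14 · B · max L 0 · min R +∞ => 1
2 of 14 · BB · max L 1 · min R +∞ => 2
3 of 14 · BBB · max L 2 · min R +∞ => 3
4 of 14 · BBBB · max L 3 · min R +∞ => 4
5 of 14 · BBBBB · max L 4 · min R +∞ => 5
6 of 14 · BBBBBB · max L 5 · min R +∞ => 6
7 of 14 · BBBBBBR · max L 5 · min R 6 => 11/2
8 of 14 · BBBBBBRR · max L 5 · min R 11/2 => 21/4
9 of 14 · BBBBBBRRB · max L 21/4 · min R 11/2 => 43/8
10 of 14 · BBBBBBRRBB · max L 43/8 · min R 11/2 => 87/16
11 of 14 · BBBBBBRRBBB · max L 87/16 · min R 11/2 => 175/32
12 of 14 · BBBBBBRRBBBR · max L 87/16 · min R 175/32 => 349/64
13 of 14 · BBBBBBRRBBBRR · max L 87/16 · min R 349/64 => 697/128
14 of 14 · BBBBBBRRBBBRRB · max L 697/128 · min R 349/64 => 1395/256

1395/256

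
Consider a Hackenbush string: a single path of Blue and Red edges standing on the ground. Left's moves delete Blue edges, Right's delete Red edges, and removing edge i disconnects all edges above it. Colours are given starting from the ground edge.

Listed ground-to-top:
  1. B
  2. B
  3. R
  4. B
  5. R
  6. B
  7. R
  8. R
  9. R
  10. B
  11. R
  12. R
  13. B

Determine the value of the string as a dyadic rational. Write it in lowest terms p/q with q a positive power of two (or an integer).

Build value(s[:k]) for k = 1..13, string s = B B R B R B R R R B R R B.
B: Left { 0 }, Right { (no moves) } => simplest 1
BB: Left { 0; 1 }, Right { (no moves) } => simplest 2
BBR: Left { 0; 1 }, Right { 2 } => simplest 3/2
BBRB: Left { 0; 1; 3/2 }, Right { 2 } => simplest 7/4
BBRBR: Left { 0; 1; 3/2 }, Right { 7/4; 2 } => simplest 13/8
BBRBRB: Left { 0; 1; 3/2; 13/8 }, Right { 7/4; 2 } => simplest 27/16
BBRBRBR: Left { 0; 1; 3/2; 13/8 }, Right { 27/16; 7/4; 2 } => simplest 53/32
BBRBRBRR: Left { 0; 1; 3/2; 13/8 }, Right { 53/32; 27/16; 7/4; 2 } => simplest 105/64
BBRBRBRRR: Left { 0; 1; 3/2; 13/8 }, Right { 105/64; 53/32; 27/16; 7/4; 2 } => simplest 209/128
BBRBRBRRRB: Left { 0; 1; 3/2; 13/8; 209/128 }, Right { 105/64; 53/32; 27/16; 7/4; 2 } => simplest 419/256
BBRBRBRRRBR: Left { 0; 1; 3/2; 13/8; 209/128 }, Right { 419/256; 105/64; 53/32; 27/16; 7/4; 2 } => simplest 837/512
BBRBRBRRRBRR: Left { 0; 1; 3/2; 13/8; 209/128 }, Right { 837/512; 419/256; 105/64; 53/32; 27/16; 7/4; 2 } => simplest 1673/1024
BBRBRBRRRBRRB: Left { 0; 1; 3/2; 13/8; 209/128; 1673/1024 }, Right { 837/512; 419/256; 105/64; 53/32; 27/16; 7/4; 2 } => simplest 3347/2048

3347/2048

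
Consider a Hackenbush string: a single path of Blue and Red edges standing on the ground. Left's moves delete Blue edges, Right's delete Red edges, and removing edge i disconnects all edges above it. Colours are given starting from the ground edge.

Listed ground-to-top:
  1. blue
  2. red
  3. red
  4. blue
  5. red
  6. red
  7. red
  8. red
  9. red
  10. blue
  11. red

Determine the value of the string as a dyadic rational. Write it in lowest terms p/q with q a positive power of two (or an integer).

261/1024

Prefix values for blue red red blue red red red red red blue red via {L|R} + simplicity:
b: Left { 0 }, Right {  } -> simplest 1
br: Left { 0 }, Right { 1 } -> simplest 1/2
brr: Left { 0 }, Right { 1/2, 1 } -> simplest 1/4
brrb: Left { 0, 1/4 }, Right { 1/2, 1 } -> simplest 3/8
brrbr: Left { 0, 1/4 }, Right { 3/8, 1/2, 1 } -> simplest 5/16
brrbrr: Left { 0, 1/4 }, Right { 5/16, 3/8, 1/2, 1 } -> simplest 9/32
brrbrrr: Left { 0, 1/4 }, Right { 9/32, 5/16, 3/8, 1/2, 1 } -> simplest 17/64
brrbrrrr: Left { 0, 1/4 }, Right { 17/64, 9/32, 5/16, 3/8, 1/2, 1 } -> simplest 33/128
brrbrrrrr: Left { 0, 1/4 }, Right { 33/128, 17/64, 9/32, 5/16, 3/8, 1/2, 1 } -> simplest 65/256
brrbrrrrrb: Left { 0, 1/4, 65/256 }, Right { 33/128, 17/64, 9/32, 5/16, 3/8, 1/2, 1 } -> simplest 131/512
brrbrrrrrbr: Left { 0, 1/4, 65/256 }, Right { 131/512, 33/128, 17/64, 9/32, 5/16, 3/8, 1/2, 1 } -> simplest 261/1024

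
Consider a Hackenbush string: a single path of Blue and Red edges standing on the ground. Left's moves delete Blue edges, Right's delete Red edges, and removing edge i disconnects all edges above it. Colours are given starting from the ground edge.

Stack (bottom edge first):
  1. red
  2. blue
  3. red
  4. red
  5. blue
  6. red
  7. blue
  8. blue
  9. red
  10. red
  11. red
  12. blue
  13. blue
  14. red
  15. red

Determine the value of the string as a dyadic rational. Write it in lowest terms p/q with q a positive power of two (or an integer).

r: Left { none }, Right { 0 } => simplest -1
rb: Left { -1 }, Right { 0 } => simplest -1/2
rbr: Left { -1 }, Right { -1/2, 0 } => simplest -3/4
rbrr: Left { -1 }, Right { -3/4, -1/2, 0 } => simplest -7/8
rbrrb: Left { -1, -7/8 }, Right { -3/4, -1/2, 0 } => simplest -13/16
rbrrbr: Left { -1, -7/8 }, Right { -13/16, -3/4, -1/2, 0 } => simplest -27/32
rbrrbrb: Left { -1, -7/8, -27/32 }, Right { -13/16, -3/4, -1/2, 0 } => simplest -53/64
rbrrbrbb: Left { -1, -7/8, -27/32, -53/64 }, Right { -13/16, -3/4, -1/2, 0 } => simplest -105/128
rbrrbrbbr: Left { -1, -7/8, -27/32, -53/64 }, Right { -105/128, -13/16, -3/4, -1/2, 0 } => simplest -211/256
rbrrbrbbrr: Left { -1, -7/8, -27/32, -53/64 }, Right { -211/256, -105/128, -13/16, -3/4, -1/2, 0 } => simplest -423/512
rbrrbrbbrrr: Left { -1, -7/8, -27/32, -53/64 }, Right { -423/512, -211/256, -105/128, -13/16, -3/4, -1/2, 0 } => simplest -847/1024
rbrrbrbbrrrb: Left { -1, -7/8, -27/32, -53/64, -847/1024 }, Right { -423/512, -211/256, -105/128, -13/16, -3/4, -1/2, 0 } => simplest -1693/2048
rbrrbrbbrrrbb: Left { -1, -7/8, -27/32, -53/64, -847/1024, -1693/2048 }, Right { -423/512, -211/256, -105/128, -13/16, -3/4, -1/2, 0 } => simplest -3385/4096
rbrrbrbbrrrbbr: Left { -1, -7/8, -27/32, -53/64, -847/1024, -1693/2048 }, Right { -3385/4096, -423/512, -211/256, -105/128, -13/16, -3/4, -1/2, 0 } => simplest -6771/8192
rbrrbrbbrrrbbrr: Left { -1, -7/8, -27/32, -53/64, -847/1024, -1693/2048 }, Right { -6771/8192, -3385/4096, -423/512, -211/256, -105/128, -13/16, -3/4, -1/2, 0 } => simplest -13543/16384

-13543/16384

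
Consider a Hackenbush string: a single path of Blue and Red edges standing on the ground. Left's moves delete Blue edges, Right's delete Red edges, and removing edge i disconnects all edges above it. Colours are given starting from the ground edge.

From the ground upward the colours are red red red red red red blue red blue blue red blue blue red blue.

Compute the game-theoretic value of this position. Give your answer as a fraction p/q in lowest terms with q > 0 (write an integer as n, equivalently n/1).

-2853/512

g(r) = { ∅ | 0 } = -1
g(rr) = { ∅ | -1,0 } = -2
g(rrr) = { ∅ | -2,-1,0 } = -3
g(rrrr) = { ∅ | -3,-2,-1,0 } = -4
g(rrrrr) = { ∅ | -4,-3,-2,-1,0 } = -5
g(rrrrrr) = { ∅ | -5,-4,-3,-2,-1,0 } = -6
g(rrrrrrb) = { -6 | -5,-4,-3,-2,-1,0 } = -11/2
g(rrrrrrbr) = { -6 | -11/2,-5,-4,-3,-2,-1,0 } = -23/4
g(rrrrrrbrb) = { -6,-23/4 | -11/2,-5,-4,-3,-2,-1,0 } = -45/8
g(rrrrrrbrbb) = { -6,-23/4,-45/8 | -11/2,-5,-4,-3,-2,-1,0 } = -89/16
g(rrrrrrbrbbr) = { -6,-23/4,-45/8 | -89/16,-11/2,-5,-4,-3,-2,-1,0 } = -179/32
g(rrrrrrbrbbrb) = { -6,-23/4,-45/8,-179/32 | -89/16,-11/2,-5,-4,-3,-2,-1,0 } = -357/64
g(rrrrrrbrbbrbb) = { -6,-23/4,-45/8,-179/32,-357/64 | -89/16,-11/2,-5,-4,-3,-2,-1,0 } = -713/128
g(rrrrrrbrbbrbbr) = { -6,-23/4,-45/8,-179/32,-357/64 | -713/128,-89/16,-11/2,-5,-4,-3,-2,-1,0 } = -1427/256
g(rrrrrrbrbbrbbrb) = { -6,-23/4,-45/8,-179/32,-357/64,-1427/256 | -713/128,-89/16,-11/2,-5,-4,-3,-2,-1,0 } = -2853/512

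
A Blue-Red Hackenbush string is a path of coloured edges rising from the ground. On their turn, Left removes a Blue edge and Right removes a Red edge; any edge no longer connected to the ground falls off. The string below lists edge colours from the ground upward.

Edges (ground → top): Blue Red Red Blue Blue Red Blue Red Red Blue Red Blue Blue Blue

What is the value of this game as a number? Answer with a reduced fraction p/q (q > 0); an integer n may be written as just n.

3375/8192

1 of 14 · B · max L 0 · min R +∞ => 1
2 of 14 · BR · max L 0 · min R 1 => 1/2
3 of 14 · BRR · max L 0 · min R 1/2 => 1/4
4 of 14 · BRRB · max L 1/4 · min R 1/2 => 3/8
5 of 14 · BRRBB · max L 3/8 · min R 1/2 => 7/16
6 of 14 · BRRBBR · max L 3/8 · min R 7/16 => 13/32
7 of 14 · BRRBBRB · max L 13/32 · min R 7/16 => 27/64
8 of 14 · BRRBBRBR · max L 13/32 · min R 27/64 => 53/128
9 of 14 · BRRBBRBRR · max L 13/32 · min R 53/128 => 105/256
10 of 14 · BRRBBRBRRB · max L 105/256 · min R 53/128 => 211/512
11 of 14 · BRRBBRBRRBR · max L 105/256 · min R 211/512 => 421/1024
12 of 14 · BRRBBRBRRBRB · max L 421/1024 · min R 211/512 => 843/2048
13 of 14 · BRRBBRBRRBRBB · max L 843/2048 · min R 211/512 => 1687/4096
14 of 14 · BRRBBRBRRBRBBB · max L 1687/4096 · min R 211/512 => 3375/8192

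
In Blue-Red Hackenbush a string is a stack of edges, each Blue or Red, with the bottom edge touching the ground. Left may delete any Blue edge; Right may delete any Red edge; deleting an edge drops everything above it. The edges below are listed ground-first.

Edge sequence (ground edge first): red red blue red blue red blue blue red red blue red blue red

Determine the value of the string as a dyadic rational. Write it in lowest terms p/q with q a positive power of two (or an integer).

Build val(s[:k]) for k = 1..14, string s = red red blue red blue red blue blue red red blue red blue red.
step 1: add red to get r; options L={ ∅ } R={ 0 } — -1
step 2: add red to get rr; options L={ ∅ } R={ -1; 0 } — -2
step 3: add blue to get rrb; options L={ -2 } R={ -1; 0 } — -3/2
step 4: add red to get rrbr; options L={ -2 } R={ -3/2; -1; 0 } — -7/4
step 5: add blue to get rrbrb; options L={ -2; -7/4 } R={ -3/2; -1; 0 } — -13/8
step 6: add red to get rrbrbr; options L={ -2; -7/4 } R={ -13/8; -3/2; -1; 0 } — -27/16
step 7: add blue to get rrbrbrb; options L={ -2; -7/4; -27/16 } R={ -13/8; -3/2; -1; 0 } — -53/32
step 8: add blue to get rrbrbrbb; options L={ -2; -7/4; -27/16; -53/32 } R={ -13/8; -3/2; -1; 0 } — -105/64
step 9: add red to get rrbrbrbbr; options L={ -2; -7/4; -27/16; -53/32 } R={ -105/64; -13/8; -3/2; -1; 0 } — -211/128
step 10: add red to get rrbrbrbbrr; options L={ -2; -7/4; -27/16; -53/32 } R={ -211/128; -105/64; -13/8; -3/2; -1; 0 } — -423/256
step 11: add blue to get rrbrbrbbrrb; options L={ -2; -7/4; -27/16; -53/32; -423/256 } R={ -211/128; -105/64; -13/8; -3/2; -1; 0 } — -845/512
step 12: add red to get rrbrbrbbrrbr; options L={ -2; -7/4; -27/16; -53/32; -423/256 } R={ -845/512; -211/128; -105/64; -13/8; -3/2; -1; 0 } — -1691/1024
step 13: add blue to get rrbrbrbbrrbrb; options L={ -2; -7/4; -27/16; -53/32; -423/256; -1691/1024 } R={ -845/512; -211/128; -105/64; -13/8; -3/2; -1; 0 } — -3381/2048
step 14: add red to get rrbrbrbbrrbrbr; options L={ -2; -7/4; -27/16; -53/32; -423/256; -1691/1024 } R={ -3381/2048; -845/512; -211/128; -105/64; -13/8; -3/2; -1; 0 } — -6763/4096

-6763/4096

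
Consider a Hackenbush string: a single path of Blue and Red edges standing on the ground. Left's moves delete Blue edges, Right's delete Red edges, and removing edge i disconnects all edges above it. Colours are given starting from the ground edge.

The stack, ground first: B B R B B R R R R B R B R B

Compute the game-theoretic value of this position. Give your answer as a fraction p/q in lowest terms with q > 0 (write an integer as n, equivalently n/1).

7211/4096

edge 1 of 14 (B): { 0 |  } ⇒ 1
edge 2 of 14 (B): { 0 1 |  } ⇒ 2
edge 3 of 14 (R): { 0 1 | 2 } ⇒ 3/2
edge 4 of 14 (B): { 0 1 3/2 | 2 } ⇒ 7/4
edge 5 of 14 (B): { 0 1 3/2 7/4 | 2 } ⇒ 15/8
edge 6 of 14 (R): { 0 1 3/2 7/4 | 15/8 2 } ⇒ 29/16
edge 7 of 14 (R): { 0 1 3/2 7/4 | 29/16 15/8 2 } ⇒ 57/32
edge 8 of 14 (R): { 0 1 3/2 7/4 | 57/32 29/16 15/8 2 } ⇒ 113/64
edge 9 of 14 (R): { 0 1 3/2 7/4 | 113/64 57/32 29/16 15/8 2 } ⇒ 225/128
edge 10 of 14 (B): { 0 1 3/2 7/4 225/128 | 113/64 57/32 29/16 15/8 2 } ⇒ 451/256
edge 11 of 14 (R): { 0 1 3/2 7/4 225/128 | 451/256 113/64 57/32 29/16 15/8 2 } ⇒ 901/512
edge 12 of 14 (B): { 0 1 3/2 7/4 225/128 901/512 | 451/256 113/64 57/32 29/16 15/8 2 } ⇒ 1803/1024
edge 13 of 14 (R): { 0 1 3/2 7/4 225/128 901/512 | 1803/1024 451/256 113/64 57/32 29/16 15/8 2 } ⇒ 3605/2048
edge 14 of 14 (B): { 0 1 3/2 7/4 225/128 901/512 3605/2048 | 1803/1024 451/256 113/64 57/32 29/16 15/8 2 } ⇒ 7211/4096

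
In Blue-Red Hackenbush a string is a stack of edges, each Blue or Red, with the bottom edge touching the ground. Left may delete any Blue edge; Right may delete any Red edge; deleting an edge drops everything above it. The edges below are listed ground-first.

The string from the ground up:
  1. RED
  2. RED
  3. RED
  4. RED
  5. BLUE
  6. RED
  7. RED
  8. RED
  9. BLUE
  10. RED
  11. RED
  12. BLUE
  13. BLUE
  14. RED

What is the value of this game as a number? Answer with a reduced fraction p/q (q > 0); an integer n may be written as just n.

Build g(s[:k]) for k = 1..14, string s = RED RED RED RED BLUE RED RED RED BLUE RED RED BLUE BLUE RED.
g_1 [R]  L=[(no moves)]  R=[0]  -> -1
g_2 [RR]  L=[(no moves)]  R=[-1,0]  -> -2
g_3 [RRR]  L=[(no moves)]  R=[-2,-1,0]  -> -3
g_4 [RRRR]  L=[(no moves)]  R=[-3,-2,-1,0]  -> -4
g_5 [RRRRB]  L=[-4]  R=[-3,-2,-1,0]  -> -7/2
g_6 [RRRRBR]  L=[-4]  R=[-7/2,-3,-2,-1,0]  -> -15/4
g_7 [RRRRBRR]  L=[-4]  R=[-15/4,-7/2,-3,-2,-1,0]  -> -31/8
g_8 [RRRRBRRR]  L=[-4]  R=[-31/8,-15/4,-7/2,-3,-2,-1,0]  -> -63/16
g_9 [RRRRBRRRB]  L=[-4,-63/16]  R=[-31/8,-15/4,-7/2,-3,-2,-1,0]  -> -125/32
g_10 [RRRRBRRRBR]  L=[-4,-63/16]  R=[-125/32,-31/8,-15/4,-7/2,-3,-2,-1,0]  -> -251/64
g_11 [RRRRBRRRBRR]  L=[-4,-63/16]  R=[-251/64,-125/32,-31/8,-15/4,-7/2,-3,-2,-1,0]  -> -503/128
g_12 [RRRRBRRRBRRB]  L=[-4,-63/16,-503/128]  R=[-251/64,-125/32,-31/8,-15/4,-7/2,-3,-2,-1,0]  -> -1005/256
g_13 [RRRRBRRRBRRBB]  L=[-4,-63/16,-503/128,-1005/256]  R=[-251/64,-125/32,-31/8,-15/4,-7/2,-3,-2,-1,0]  -> -2009/512
g_14 [RRRRBRRRBRRBBR]  L=[-4,-63/16,-503/128,-1005/256]  R=[-2009/512,-251/64,-125/32,-31/8,-15/4,-7/2,-3,-2,-1,0]  -> -4019/1024

-4019/1024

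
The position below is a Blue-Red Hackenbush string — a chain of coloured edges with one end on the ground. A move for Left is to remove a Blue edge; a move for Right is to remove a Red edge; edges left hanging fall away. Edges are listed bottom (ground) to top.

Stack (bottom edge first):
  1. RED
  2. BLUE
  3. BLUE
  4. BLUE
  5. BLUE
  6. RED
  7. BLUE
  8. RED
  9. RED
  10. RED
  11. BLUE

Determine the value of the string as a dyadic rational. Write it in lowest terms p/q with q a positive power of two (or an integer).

Build val(s[:k]) for k = 1..11, string s = RED BLUE BLUE BLUE BLUE RED BLUE RED RED RED BLUE.
1 of 11 · R · max L −∞ · min R 0 = -1
2 of 11 · RB · max L -1 · min R 0 = -1/2
3 of 11 · RBB · max L -1/2 · min R 0 = -1/4
4 of 11 · RBBB · max L -1/4 · min R 0 = -1/8
5 of 11 · RBBBB · max L -1/8 · min R 0 = -1/16
6 of 11 · RBBBBR · max L -1/8 · min R -1/16 = -3/32
7 of 11 · RBBBBRB · max L -3/32 · min R -1/16 = -5/64
8 of 11 · RBBBBRBR · max L -3/32 · min R -5/64 = -11/128
9 of 11 · RBBBBRBRR · max L -3/32 · min R -11/128 = -23/256
10 of 11 · RBBBBRBRRR · max L -3/32 · min R -23/256 = -47/512
11 of 11 · RBBBBRBRRRB · max L -47/512 · min R -23/256 = -93/1024

-93/1024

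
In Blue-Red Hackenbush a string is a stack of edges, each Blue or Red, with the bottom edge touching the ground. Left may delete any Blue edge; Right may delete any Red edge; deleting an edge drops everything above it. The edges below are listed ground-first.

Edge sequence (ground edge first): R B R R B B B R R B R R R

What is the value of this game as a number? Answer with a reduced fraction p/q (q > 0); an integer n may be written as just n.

-3183/4096

1 of 13 · R · max L −∞ · min R 0 ⇒ -1
2 of 13 · RB · max L -1 · min R 0 ⇒ -1/2
3 of 13 · RBR · max L -1 · min R -1/2 ⇒ -3/4
4 of 13 · RBRR · max L -1 · min R -3/4 ⇒ -7/8
5 of 13 · RBRRB · max L -7/8 · min R -3/4 ⇒ -13/16
6 of 13 · RBRRBB · max L -13/16 · min R -3/4 ⇒ -25/32
7 of 13 · RBRRBBB · max L -25/32 · min R -3/4 ⇒ -49/64
8 of 13 · RBRRBBBR · max L -25/32 · min R -49/64 ⇒ -99/128
9 of 13 · RBRRBBBRR · max L -25/32 · min R -99/128 ⇒ -199/256
10 of 13 · RBRRBBBRRB · max L -199/256 · min R -99/128 ⇒ -397/512
11 of 13 · RBRRBBBRRBR · max L -199/256 · min R -397/512 ⇒ -795/1024
12 of 13 · RBRRBBBRRBRR · max L -199/256 · min R -795/1024 ⇒ -1591/2048
13 of 13 · RBRRBBBRRBRRR · max L -199/256 · min R -1591/2048 ⇒ -3183/4096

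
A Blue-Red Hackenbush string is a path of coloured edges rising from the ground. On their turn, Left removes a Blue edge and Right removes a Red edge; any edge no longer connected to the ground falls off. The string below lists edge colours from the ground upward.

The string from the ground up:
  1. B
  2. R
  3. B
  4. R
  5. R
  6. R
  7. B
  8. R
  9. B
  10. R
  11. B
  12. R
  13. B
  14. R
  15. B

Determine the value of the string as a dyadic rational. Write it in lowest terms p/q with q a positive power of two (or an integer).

B: Left { 0 }, Right { — } so simplest 1
BR: Left { 0 }, Right { 1 } so simplest 1/2
BRB: Left { 0; 1/2 }, Right { 1 } so simplest 3/4
BRBR: Left { 0; 1/2 }, Right { 3/4; 1 } so simplest 5/8
BRBRR: Left { 0; 1/2 }, Right { 5/8; 3/4; 1 } so simplest 9/16
BRBRRR: Left { 0; 1/2 }, Right { 9/16; 5/8; 3/4; 1 } so simplest 17/32
BRBRRRB: Left { 0; 1/2; 17/32 }, Right { 9/16; 5/8; 3/4; 1 } so simplest 35/64
BRBRRRBR: Left { 0; 1/2; 17/32 }, Right { 35/64; 9/16; 5/8; 3/4; 1 } so simplest 69/128
BRBRRRBRB: Left { 0; 1/2; 17/32; 69/128 }, Right { 35/64; 9/16; 5/8; 3/4; 1 } so simplest 139/256
BRBRRRBRBR: Left { 0; 1/2; 17/32; 69/128 }, Right { 139/256; 35/64; 9/16; 5/8; 3/4; 1 } so simplest 277/512
BRBRRRBRBRB: Left { 0; 1/2; 17/32; 69/128; 277/512 }, Right { 139/256; 35/64; 9/16; 5/8; 3/4; 1 } so simplest 555/1024
BRBRRRBRBRBR: Left { 0; 1/2; 17/32; 69/128; 277/512 }, Right { 555/1024; 139/256; 35/64; 9/16; 5/8; 3/4; 1 } so simplest 1109/2048
BRBRRRBRBRBRB: Left { 0; 1/2; 17/32; 69/128; 277/512; 1109/2048 }, Right { 555/1024; 139/256; 35/64; 9/16; 5/8; 3/4; 1 } so simplest 2219/4096
BRBRRRBRBRBRBR: Left { 0; 1/2; 17/32; 69/128; 277/512; 1109/2048 }, Right { 2219/4096; 555/1024; 139/256; 35/64; 9/16; 5/8; 3/4; 1 } so simplest 4437/8192
BRBRRRBRBRBRBRB: Left { 0; 1/2; 17/32; 69/128; 277/512; 1109/2048; 4437/8192 }, Right { 2219/4096; 555/1024; 139/256; 35/64; 9/16; 5/8; 3/4; 1 } so simplest 8875/16384

8875/16384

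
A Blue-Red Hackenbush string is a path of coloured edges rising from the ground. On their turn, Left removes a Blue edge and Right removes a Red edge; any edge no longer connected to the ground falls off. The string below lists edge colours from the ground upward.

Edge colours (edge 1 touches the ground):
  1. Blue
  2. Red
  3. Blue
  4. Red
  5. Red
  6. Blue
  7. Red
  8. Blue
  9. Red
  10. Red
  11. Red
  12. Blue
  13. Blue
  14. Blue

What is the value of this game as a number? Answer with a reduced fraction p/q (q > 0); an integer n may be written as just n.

Build g(s[:k]) for k = 1..14, string s = Blue Red Blue Red Red Blue Red Blue Red Red Red Blue Blue Blue.
edge 1 of 14 (Blue): { 0 | none } so 1
edge 2 of 14 (Red): { 0 | 1 } so 1/2
edge 3 of 14 (Blue): { 0 1/2 | 1 } so 3/4
edge 4 of 14 (Red): { 0 1/2 | 3/4 1 } so 5/8
edge 5 of 14 (Red): { 0 1/2 | 5/8 3/4 1 } so 9/16
edge 6 of 14 (Blue): { 0 1/2 9/16 | 5/8 3/4 1 } so 19/32
edge 7 of 14 (Red): { 0 1/2 9/16 | 19/32 5/8 3/4 1 } so 37/64
edge 8 of 14 (Blue): { 0 1/2 9/16 37/64 | 19/32 5/8 3/4 1 } so 75/128
edge 9 of 14 (Red): { 0 1/2 9/16 37/64 | 75/128 19/32 5/8 3/4 1 } so 149/256
edge 10 of 14 (Red): { 0 1/2 9/16 37/64 | 149/256 75/128 19/32 5/8 3/4 1 } so 297/512
edge 11 of 14 (Red): { 0 1/2 9/16 37/64 | 297/512 149/256 75/128 19/32 5/8 3/4 1 } so 593/1024
edge 12 of 14 (Blue): { 0 1/2 9/16 37/64 593/1024 | 297/512 149/256 75/128 19/32 5/8 3/4 1 } so 1187/2048
edge 13 of 14 (Blue): { 0 1/2 9/16 37/64 593/1024 1187/2048 | 297/512 149/256 75/128 19/32 5/8 3/4 1 } so 2375/4096
edge 14 of 14 (Blue): { 0 1/2 9/16 37/64 593/1024 1187/2048 2375/4096 | 297/512 149/256 75/128 19/32 5/8 3/4 1 } so 4751/8192

4751/8192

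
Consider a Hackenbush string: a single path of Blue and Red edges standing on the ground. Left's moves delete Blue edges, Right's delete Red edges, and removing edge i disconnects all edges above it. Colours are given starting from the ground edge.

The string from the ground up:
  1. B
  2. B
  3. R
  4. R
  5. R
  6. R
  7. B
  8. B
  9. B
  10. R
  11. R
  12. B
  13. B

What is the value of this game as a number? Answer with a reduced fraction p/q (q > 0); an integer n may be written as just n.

2279/2048

Prefix values for B B R R R R B B B R R B B via {L|R} + simplicity:
step 1: add B to get B; options L={ 0 } R={ none } -> 1
step 2: add B to get BB; options L={ 0,1 } R={ none } -> 2
step 3: add R to get BBR; options L={ 0,1 } R={ 2 } -> 3/2
step 4: add R to get BBRR; options L={ 0,1 } R={ 3/2,2 } -> 5/4
step 5: add R to get BBRRR; options L={ 0,1 } R={ 5/4,3/2,2 } -> 9/8
step 6: add R to get BBRRRR; options L={ 0,1 } R={ 9/8,5/4,3/2,2 } -> 17/16
step 7: add B to get BBRRRRB; options L={ 0,1,17/16 } R={ 9/8,5/4,3/2,2 } -> 35/32
step 8: add B to get BBRRRRBB; options L={ 0,1,17/16,35/32 } R={ 9/8,5/4,3/2,2 } -> 71/64
step 9: add B to get BBRRRRBBB; options L={ 0,1,17/16,35/32,71/64 } R={ 9/8,5/4,3/2,2 } -> 143/128
step 10: add R to get BBRRRRBBBR; options L={ 0,1,17/16,35/32,71/64 } R={ 143/128,9/8,5/4,3/2,2 } -> 285/256
step 11: add R to get BBRRRRBBBRR; options L={ 0,1,17/16,35/32,71/64 } R={ 285/256,143/128,9/8,5/4,3/2,2 } -> 569/512
step 12: add B to get BBRRRRBBBRRB; options L={ 0,1,17/16,35/32,71/64,569/512 } R={ 285/256,143/128,9/8,5/4,3/2,2 } -> 1139/1024
step 13: add B to get BBRRRRBBBRRBB; options L={ 0,1,17/16,35/32,71/64,569/512,1139/1024 } R={ 285/256,143/128,9/8,5/4,3/2,2 } -> 2279/2048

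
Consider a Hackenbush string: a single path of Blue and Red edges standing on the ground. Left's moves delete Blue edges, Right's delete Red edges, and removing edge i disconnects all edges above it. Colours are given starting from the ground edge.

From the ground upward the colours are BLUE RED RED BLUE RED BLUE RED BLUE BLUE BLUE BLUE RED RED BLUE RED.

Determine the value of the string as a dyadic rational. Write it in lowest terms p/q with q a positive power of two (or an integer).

5605/16384

Prefix values for BLUE RED RED BLUE RED BLUE RED BLUE BLUE BLUE BLUE RED RED BLUE RED via {L|R} + simplicity:
val_1 [B]  L=[0]  R=[none]  ⇒ 1
val_2 [BR]  L=[0]  R=[1]  ⇒ 1/2
val_3 [BRR]  L=[0]  R=[1/2,1]  ⇒ 1/4
val_4 [BRRB]  L=[0,1/4]  R=[1/2,1]  ⇒ 3/8
val_5 [BRRBR]  L=[0,1/4]  R=[3/8,1/2,1]  ⇒ 5/16
val_6 [BRRBRB]  L=[0,1/4,5/16]  R=[3/8,1/2,1]  ⇒ 11/32
val_7 [BRRBRBR]  L=[0,1/4,5/16]  R=[11/32,3/8,1/2,1]  ⇒ 21/64
val_8 [BRRBRBRB]  L=[0,1/4,5/16,21/64]  R=[11/32,3/8,1/2,1]  ⇒ 43/128
val_9 [BRRBRBRBB]  L=[0,1/4,5/16,21/64,43/128]  R=[11/32,3/8,1/2,1]  ⇒ 87/256
val_10 [BRRBRBRBBB]  L=[0,1/4,5/16,21/64,43/128,87/256]  R=[11/32,3/8,1/2,1]  ⇒ 175/512
val_11 [BRRBRBRBBBB]  L=[0,1/4,5/16,21/64,43/128,87/256,175/512]  R=[11/32,3/8,1/2,1]  ⇒ 351/1024
val_12 [BRRBRBRBBBBR]  L=[0,1/4,5/16,21/64,43/128,87/256,175/512]  R=[351/1024,11/32,3/8,1/2,1]  ⇒ 701/2048
val_13 [BRRBRBRBBBBRR]  L=[0,1/4,5/16,21/64,43/128,87/256,175/512]  R=[701/2048,351/1024,11/32,3/8,1/2,1]  ⇒ 1401/4096
val_14 [BRRBRBRBBBBRRB]  L=[0,1/4,5/16,21/64,43/128,87/256,175/512,1401/4096]  R=[701/2048,351/1024,11/32,3/8,1/2,1]  ⇒ 2803/8192
val_15 [BRRBRBRBBBBRRBR]  L=[0,1/4,5/16,21/64,43/128,87/256,175/512,1401/4096]  R=[2803/8192,701/2048,351/1024,11/32,3/8,1/2,1]  ⇒ 5605/16384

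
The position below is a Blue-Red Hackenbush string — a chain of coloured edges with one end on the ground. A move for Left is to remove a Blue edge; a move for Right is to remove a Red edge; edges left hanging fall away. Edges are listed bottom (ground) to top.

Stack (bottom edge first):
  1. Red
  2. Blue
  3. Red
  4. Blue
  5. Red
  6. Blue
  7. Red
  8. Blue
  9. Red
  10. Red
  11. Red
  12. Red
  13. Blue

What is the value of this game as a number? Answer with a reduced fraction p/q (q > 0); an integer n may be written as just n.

step 1: add Red to get R; options L={ ∅ } R={ 0 } so -1
step 2: add Blue to get RB; options L={ -1 } R={ 0 } so -1/2
step 3: add Red to get RBR; options L={ -1 } R={ -1/2, 0 } so -3/4
step 4: add Blue to get RBRB; options L={ -1, -3/4 } R={ -1/2, 0 } so -5/8
step 5: add Red to get RBRBR; options L={ -1, -3/4 } R={ -5/8, -1/2, 0 } so -11/16
step 6: add Blue to get RBRBRB; options L={ -1, -3/4, -11/16 } R={ -5/8, -1/2, 0 } so -21/32
step 7: add Red to get RBRBRBR; options L={ -1, -3/4, -11/16 } R={ -21/32, -5/8, -1/2, 0 } so -43/64
step 8: add Blue to get RBRBRBRB; options L={ -1, -3/4, -11/16, -43/64 } R={ -21/32, -5/8, -1/2, 0 } so -85/128
step 9: add Red to get RBRBRBRBR; options L={ -1, -3/4, -11/16, -43/64 } R={ -85/128, -21/32, -5/8, -1/2, 0 } so -171/256
step 10: add Red to get RBRBRBRBRR; options L={ -1, -3/4, -11/16, -43/64 } R={ -171/256, -85/128, -21/32, -5/8, -1/2, 0 } so -343/512
step 11: add Red to get RBRBRBRBRRR; options L={ -1, -3/4, -11/16, -43/64 } R={ -343/512, -171/256, -85/128, -21/32, -5/8, -1/2, 0 } so -687/1024
step 12: add Red to get RBRBRBRBRRRR; options L={ -1, -3/4, -11/16, -43/64 } R={ -687/1024, -343/512, -171/256, -85/128, -21/32, -5/8, -1/2, 0 } so -1375/2048
step 13: add Blue to get RBRBRBRBRRRRB; options L={ -1, -3/4, -11/16, -43/64, -1375/2048 } R={ -687/1024, -343/512, -171/256, -85/128, -21/32, -5/8, -1/2, 0 } so -2749/4096

-2749/4096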